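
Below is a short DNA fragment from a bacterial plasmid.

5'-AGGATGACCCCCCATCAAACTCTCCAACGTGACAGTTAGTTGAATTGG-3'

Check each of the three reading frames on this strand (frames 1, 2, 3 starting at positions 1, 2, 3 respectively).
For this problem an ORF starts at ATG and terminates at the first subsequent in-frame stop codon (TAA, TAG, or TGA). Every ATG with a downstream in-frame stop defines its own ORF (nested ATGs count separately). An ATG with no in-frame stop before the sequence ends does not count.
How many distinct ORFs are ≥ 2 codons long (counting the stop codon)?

1

Frame 1: AGG ATG ACC CCC CAT CAA ACT CTC CAA CGT GAC AGT TAG TTG AAT TGG — ATG at 4, stop TAG at 37 → 36 nt.
Frame 2: GGA TGA CCC CCC ATC AAA CTC TCC AAC GTG ACA GTT AGT TGA ATT — no ATG→stop ORF.
Frame 3: GAT GAC CCC CCA TCA AAC TCT CCA ACG TGA CAG TTA GTT GAA TTG — no ATG→stop ORF.
ORFs ≥ 2 codons: frame 1 4–39 (12 codons). Count = 1.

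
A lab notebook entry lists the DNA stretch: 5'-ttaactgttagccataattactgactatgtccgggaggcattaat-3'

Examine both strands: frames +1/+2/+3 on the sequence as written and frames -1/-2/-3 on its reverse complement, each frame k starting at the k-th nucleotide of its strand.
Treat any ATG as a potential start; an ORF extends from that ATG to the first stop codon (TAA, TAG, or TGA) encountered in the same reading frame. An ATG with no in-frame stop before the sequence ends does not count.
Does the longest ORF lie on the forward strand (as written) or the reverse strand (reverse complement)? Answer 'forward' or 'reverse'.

reverse

Reverse complement (5'→3'): ATTAATGCCTCCCGGACATAGTCAGTAATTATGGCTAACAGTTAA
Frame +1: TTA ACT GTT AGC CAT AAT TAC TGA CTA TGT CCG GGA GGC ATT AAT — no ATG→stop ORF.
Frame +2: TAA CTG TTA GCC ATA ATT ACT GAC TAT GTC CGG GAG GCA TTA — no ATG→stop ORF.
Frame +3: AAC TGT TAG CCA TAA TTA CTG ACT ATG TCC GGG AGG CAT TAA — ATG at 27, stop TAA at 42 → 18 nt.
Frame -1: ATT AAT GCC TCC CGG ACA TAG TCA GTA ATT ATG GCT AAC AGT TAA — ATG at 31, stop TAA at 43 → 15 nt.
Frame -2: TTA ATG CCT CCC GGA CAT AGT CAG TAA TTA TGG CTA ACA GTT — ATG at 5, stop TAA at 26 → 24 nt.
Frame -3: TAA TGC CTC CCG GAC ATA GTC AGT AAT TAT GGC TAA CAG TTA — no ATG→stop ORF.
Forward-strand max 18 nt; reverse-strand max 24 nt. The reverse strand has the longer ORF.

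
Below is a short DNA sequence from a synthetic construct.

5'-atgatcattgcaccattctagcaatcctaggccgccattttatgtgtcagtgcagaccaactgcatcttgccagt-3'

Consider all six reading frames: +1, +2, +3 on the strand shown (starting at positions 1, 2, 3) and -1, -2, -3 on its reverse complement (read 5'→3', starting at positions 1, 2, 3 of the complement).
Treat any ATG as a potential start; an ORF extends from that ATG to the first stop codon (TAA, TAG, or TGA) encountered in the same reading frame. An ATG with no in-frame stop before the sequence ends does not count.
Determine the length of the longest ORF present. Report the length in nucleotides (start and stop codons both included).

27

Reverse complement (5'→3'): ACTGGCAAGATGCAGTTGGTCTGCACTGACACATAAAATGGCGGCCTAGGATTGCTAGAATGGTGCAATGATCAT
Frame +1: ATG ATC ATT GCA CCA TTC TAG CAA TCC TAG GCC GCC ATT TTA TGT GTC AGT GCA GAC CAA CTG CAT CTT GCC AGT — ATG at 1, stop TAG at 19 → 21 nt.
Frame +2: TGA TCA TTG CAC CAT TCT AGC AAT CCT AGG CCG CCA TTT TAT GTG TCA GTG CAG ACC AAC TGC ATC TTG CCA — no ATG→stop ORF.
Frame +3: GAT CAT TGC ACC ATT CTA GCA ATC CTA GGC CGC CAT TTT ATG TGT CAG TGC AGA CCA ACT GCA TCT TGC CAG — no ATG→stop ORF.
Frame -1: ACT GGC AAG ATG CAG TTG GTC TGC ACT GAC ACA TAA AAT GGC GGC CTA GGA TTG CTA GAA TGG TGC AAT GAT CAT — ATG at 10, stop TAA at 34 → 27 nt.
Frame -2: CTG GCA AGA TGC AGT TGG TCT GCA CTG ACA CAT AAA ATG GCG GCC TAG GAT TGC TAG AAT GGT GCA ATG ATC — ATG at 38, stop TAG at 47 → 12 nt.
Frame -3: TGG CAA GAT GCA GTT GGT CTG CAC TGA CAC ATA AAA TGG CGG CCT AGG ATT GCT AGA ATG GTG CAA TGA TCA — ATG at 60, stop TGA at 69 → 12 nt.
Longest: frame -1, positions 10–36, 27 nt = 9 codons = 8 aa. → 27 nucleotides.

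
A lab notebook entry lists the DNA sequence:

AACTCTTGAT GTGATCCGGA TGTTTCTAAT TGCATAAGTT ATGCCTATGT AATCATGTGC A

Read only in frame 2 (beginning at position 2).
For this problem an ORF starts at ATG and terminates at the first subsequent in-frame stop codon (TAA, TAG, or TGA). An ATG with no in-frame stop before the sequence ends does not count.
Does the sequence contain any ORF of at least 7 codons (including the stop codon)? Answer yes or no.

Frame 2: ACT CTT GAT GTG ATC CGG ATG TTT CTA ATT GCA TAA GTT ATG CCT ATG TAA TCA TGT GCA — ATG at 20, stop TAA at 35 → 18 nt; ATG at 41, stop TAA at 50 → 12 nt; ATG at 47, stop TAA at 50 → 6 nt.
Largest ORF found is 6 codons < 7, so no.

no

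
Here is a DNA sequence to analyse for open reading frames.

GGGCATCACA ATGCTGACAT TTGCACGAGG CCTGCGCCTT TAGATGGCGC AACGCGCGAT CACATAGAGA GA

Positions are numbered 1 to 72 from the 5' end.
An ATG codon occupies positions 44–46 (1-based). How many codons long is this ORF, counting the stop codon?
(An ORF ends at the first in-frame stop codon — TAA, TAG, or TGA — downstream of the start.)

Codons from position 44: ATG (44–46), GCG (47–49), CAA (50–52), CGC (53–55), GCG (56–58), ATC (59–61), ACA (62–64), TAG (65–67).
TAG is the first in-frame stop; that's 8 codons including the stop.

8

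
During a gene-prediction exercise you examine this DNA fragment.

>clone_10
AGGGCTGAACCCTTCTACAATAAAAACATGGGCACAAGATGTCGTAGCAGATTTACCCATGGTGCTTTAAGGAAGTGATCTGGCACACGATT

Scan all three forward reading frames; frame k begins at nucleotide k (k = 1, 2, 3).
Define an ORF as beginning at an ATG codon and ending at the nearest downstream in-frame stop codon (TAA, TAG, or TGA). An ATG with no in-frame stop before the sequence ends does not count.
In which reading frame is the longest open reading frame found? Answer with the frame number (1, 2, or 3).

1

Frame 1: AGG GCT GAA CCC TTC TAC AAT AAA AAC ATG GGC ACA AGA TGT CGT AGC AGA TTT ACC CAT GGT GCT TTA AGG AAG TGA TCT GGC ACA CGA — ATG at 28, stop TGA at 76 → 51 nt.
Frame 2: GGG CTG AAC CCT TCT ACA ATA AAA ACA TGG GCA CAA GAT GTC GTA GCA GAT TTA CCC ATG GTG CTT TAA GGA AGT GAT CTG GCA CAC GAT — ATG at 59, stop TAA at 68 → 12 nt.
Frame 3: GGC TGA ACC CTT CTA CAA TAA AAA CAT GGG CAC AAG ATG TCG TAG CAG ATT TAC CCA TGG TGC TTT AAG GAA GTG ATC TGG CAC ACG ATT — ATG at 39, stop TAG at 45 → 9 nt.
Longest ORF is 51 nt in frame 1 (positions 28–78).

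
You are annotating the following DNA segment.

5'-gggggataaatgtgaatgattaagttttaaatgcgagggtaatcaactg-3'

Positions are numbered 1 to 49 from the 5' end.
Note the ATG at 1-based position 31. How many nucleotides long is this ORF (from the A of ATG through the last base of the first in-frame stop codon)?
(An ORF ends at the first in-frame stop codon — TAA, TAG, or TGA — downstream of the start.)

Codons from position 31: ATG (31–33), CGA (34–36), GGG (37–39), TAA (40–42).
TAA is the first in-frame stop; ORF spans 31–42, 12 nucleotides.

12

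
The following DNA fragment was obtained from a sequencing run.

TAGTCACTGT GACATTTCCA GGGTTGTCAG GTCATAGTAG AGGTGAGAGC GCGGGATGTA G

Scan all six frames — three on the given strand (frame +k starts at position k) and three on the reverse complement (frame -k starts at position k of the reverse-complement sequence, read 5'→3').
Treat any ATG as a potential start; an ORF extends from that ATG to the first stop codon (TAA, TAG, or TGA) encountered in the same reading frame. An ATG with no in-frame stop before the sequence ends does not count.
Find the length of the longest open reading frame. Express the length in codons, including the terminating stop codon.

4

Reverse complement (5'→3'): CTACATCCCGCGCTCTCACCTCTACTATGACCTGACAACCCTGGAAATGTCACAGTGACTA
Frame +1: TAG TCA CTG TGA CAT TTC CAG GGT TGT CAG GTC ATA GTA GAG GTG AGA GCG CGG GAT GTA — no ATG→stop ORF.
Frame +2: AGT CAC TGT GAC ATT TCC AGG GTT GTC AGG TCA TAG TAG AGG TGA GAG CGC GGG ATG TAG — ATG at 56, stop TAG at 59 → 6 nt.
Frame +3: GTC ACT GTG ACA TTT CCA GGG TTG TCA GGT CAT AGT AGA GGT GAG AGC GCG GGA TGT — no ATG→stop ORF.
Frame -1: CTA CAT CCC GCG CTC TCA CCT CTA CTA TGA CCT GAC AAC CCT GGA AAT GTC ACA GTG ACT — no ATG→stop ORF.
Frame -2: TAC ATC CCG CGC TCT CAC CTC TAC TAT GAC CTG ACA ACC CTG GAA ATG TCA CAG TGA CTA — ATG at 47, stop TGA at 56 → 12 nt.
Frame -3: ACA TCC CGC GCT CTC ACC TCT ACT ATG ACC TGA CAA CCC TGG AAA TGT CAC AGT GAC — ATG at 27, stop TGA at 33 → 9 nt.
Longest: frame -2, positions 47–58, 12 nt = 4 codons = 3 aa. → 4 codons.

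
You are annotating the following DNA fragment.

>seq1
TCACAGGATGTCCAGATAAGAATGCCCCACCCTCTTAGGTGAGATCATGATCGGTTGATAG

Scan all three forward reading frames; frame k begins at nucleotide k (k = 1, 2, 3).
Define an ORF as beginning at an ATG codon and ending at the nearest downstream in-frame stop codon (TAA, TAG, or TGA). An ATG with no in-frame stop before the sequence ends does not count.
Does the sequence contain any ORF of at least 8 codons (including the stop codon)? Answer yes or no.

Frame 1: TCA CAG GAT GTC CAG ATA AGA ATG CCC CAC CCT CTT AGG TGA GAT CAT GAT CGG TTG ATA — ATG at 22, stop TGA at 40 → 21 nt.
Frame 2: CAC AGG ATG TCC AGA TAA GAA TGC CCC ACC CTC TTA GGT GAG ATC ATG ATC GGT TGA TAG — ATG at 8, stop TAA at 17 → 12 nt; ATG at 47, stop TGA at 56 → 12 nt.
Frame 3: ACA GGA TGT CCA GAT AAG AAT GCC CCA CCC TCT TAG GTG AGA TCA TGA TCG GTT GAT — no ATG→stop ORF.
Largest ORF found is 7 codons < 8, so no.

no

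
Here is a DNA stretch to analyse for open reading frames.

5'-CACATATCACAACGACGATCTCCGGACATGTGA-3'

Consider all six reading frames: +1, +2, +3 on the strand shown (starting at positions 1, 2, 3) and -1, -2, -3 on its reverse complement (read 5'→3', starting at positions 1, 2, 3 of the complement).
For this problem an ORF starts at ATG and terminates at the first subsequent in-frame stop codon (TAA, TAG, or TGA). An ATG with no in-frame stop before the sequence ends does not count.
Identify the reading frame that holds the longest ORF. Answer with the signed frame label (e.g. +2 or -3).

+1

Reverse complement (5'→3'): TCACATGTCCGGAGATCGTCGTTGTGATATGTG
Frame +1: CAC ATA TCA CAA CGA CGA TCT CCG GAC ATG TGA — ATG at 28, stop TGA at 31 → 6 nt.
Frame +2: ACA TAT CAC AAC GAC GAT CTC CGG ACA TGT — no ATG→stop ORF.
Frame +3: CAT ATC ACA ACG ACG ATC TCC GGA CAT GTG — no ATG→stop ORF.
Frame -1: TCA CAT GTC CGG AGA TCG TCG TTG TGA TAT GTG — no ATG→stop ORF.
Frame -2: CAC ATG TCC GGA GAT CGT CGT TGT GAT ATG — no ATG→stop ORF.
Frame -3: ACA TGT CCG GAG ATC GTC GTT GTG ATA TGT — no ATG→stop ORF.
Longest ORF is 6 nt in frame +1 (positions 28–33).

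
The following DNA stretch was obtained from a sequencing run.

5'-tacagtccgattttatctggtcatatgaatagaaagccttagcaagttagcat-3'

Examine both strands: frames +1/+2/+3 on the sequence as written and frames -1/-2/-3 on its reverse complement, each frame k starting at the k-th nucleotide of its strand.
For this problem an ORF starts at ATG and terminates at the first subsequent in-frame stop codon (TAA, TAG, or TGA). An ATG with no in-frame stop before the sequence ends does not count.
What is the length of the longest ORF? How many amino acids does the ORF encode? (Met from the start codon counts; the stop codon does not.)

5

Reverse complement (5'→3'): ATGCTAACTTGCTAAGGCTTTCTATTCATATGACCAGATAAAATCGGACTGTA
Frame +1: TAC AGT CCG ATT TTA TCT GGT CAT ATG AAT AGA AAG CCT TAG CAA GTT AGC — ATG at 25, stop TAG at 40 → 18 nt.
Frame +2: ACA GTC CGA TTT TAT CTG GTC ATA TGA ATA GAA AGC CTT AGC AAG TTA GCA — no ATG→stop ORF.
Frame +3: CAG TCC GAT TTT ATC TGG TCA TAT GAA TAG AAA GCC TTA GCA AGT TAG CAT — no ATG→stop ORF.
Frame -1: ATG CTA ACT TGC TAA GGC TTT CTA TTC ATA TGA CCA GAT AAA ATC GGA CTG — ATG at 1, stop TAA at 13 → 15 nt.
Frame -2: TGC TAA CTT GCT AAG GCT TTC TAT TCA TAT GAC CAG ATA AAA TCG GAC TGT — no ATG→stop ORF.
Frame -3: GCT AAC TTG CTA AGG CTT TCT ATT CAT ATG ACC AGA TAA AAT CGG ACT GTA — ATG at 30, stop TAA at 39 → 12 nt.
Longest: frame +1, positions 25–42, 18 nt = 6 codons = 5 aa. → 5 amino acids.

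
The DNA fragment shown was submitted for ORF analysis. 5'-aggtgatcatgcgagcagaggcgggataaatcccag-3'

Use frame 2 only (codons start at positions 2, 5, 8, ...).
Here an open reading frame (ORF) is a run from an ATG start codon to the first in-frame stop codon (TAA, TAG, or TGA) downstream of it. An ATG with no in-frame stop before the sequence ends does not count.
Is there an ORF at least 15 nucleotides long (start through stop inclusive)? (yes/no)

no

Frame 2: GGT GAT CAT GCG AGC AGA GGC GGG ATA AAT CCC — no ATG→stop ORF.
Largest ORF found is 0 nucleotides < 15, so no.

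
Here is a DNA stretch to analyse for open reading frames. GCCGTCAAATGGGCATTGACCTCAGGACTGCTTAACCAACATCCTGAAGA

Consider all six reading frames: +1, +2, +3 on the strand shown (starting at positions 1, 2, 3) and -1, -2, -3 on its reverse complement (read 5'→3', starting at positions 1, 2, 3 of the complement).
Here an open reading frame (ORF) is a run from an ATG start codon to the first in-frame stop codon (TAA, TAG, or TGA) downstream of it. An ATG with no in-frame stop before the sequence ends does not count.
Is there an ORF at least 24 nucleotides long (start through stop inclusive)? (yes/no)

yes

Reverse complement (5'→3'): TCTTCAGGATGTTGGTTAAGCAGTCCTGAGGTCAATGCCCATTTGACGGC
Frame +1: GCC GTC AAA TGG GCA TTG ACC TCA GGA CTG CTT AAC CAA CAT CCT GAA — no ATG→stop ORF.
Frame +2: CCG TCA AAT GGG CAT TGA CCT CAG GAC TGC TTA ACC AAC ATC CTG AAG — no ATG→stop ORF.
Frame +3: CGT CAA ATG GGC ATT GAC CTC AGG ACT GCT TAA CCA ACA TCC TGA AGA — ATG at 9, stop TAA at 33 → 27 nt.
Frame -1: TCT TCA GGA TGT TGG TTA AGC AGT CCT GAG GTC AAT GCC CAT TTG ACG — no ATG→stop ORF.
Frame -2: CTT CAG GAT GTT GGT TAA GCA GTC CTG AGG TCA ATG CCC ATT TGA CGG — ATG at 35, stop TGA at 44 → 12 nt.
Frame -3: TTC AGG ATG TTG GTT AAG CAG TCC TGA GGT CAA TGC CCA TTT GAC GGC — ATG at 9, stop TGA at 27 → 21 nt.
Frame +3 has an ORF of 27 nucleotides (positions 9–35) ≥ 24, so yes.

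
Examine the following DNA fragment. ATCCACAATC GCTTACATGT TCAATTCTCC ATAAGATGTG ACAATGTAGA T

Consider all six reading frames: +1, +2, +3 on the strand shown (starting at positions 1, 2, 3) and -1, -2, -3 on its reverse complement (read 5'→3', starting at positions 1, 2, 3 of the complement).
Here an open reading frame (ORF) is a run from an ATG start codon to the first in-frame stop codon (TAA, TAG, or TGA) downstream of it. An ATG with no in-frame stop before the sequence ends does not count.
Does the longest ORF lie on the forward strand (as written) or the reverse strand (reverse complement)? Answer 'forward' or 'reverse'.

Reverse complement (5'→3'): ATCTACATTGTCACATCTTATGGAGAATTGAACATGTAAGCGATTGTGGAT
Frame +1: ATC CAC AAT CGC TTA CAT GTT CAA TTC TCC ATA AGA TGT GAC AAT GTA GAT — no ATG→stop ORF.
Frame +2: TCC ACA ATC GCT TAC ATG TTC AAT TCT CCA TAA GAT GTG ACA ATG TAG — ATG at 17, stop TAA at 32 → 18 nt; ATG at 44, stop TAG at 47 → 6 nt.
Frame +3: CCA CAA TCG CTT ACA TGT TCA ATT CTC CAT AAG ATG TGA CAA TGT AGA — ATG at 36, stop TGA at 39 → 6 nt.
Frame -1: ATC TAC ATT GTC ACA TCT TAT GGA GAA TTG AAC ATG TAA GCG ATT GTG GAT — ATG at 34, stop TAA at 37 → 6 nt.
Frame -2: TCT ACA TTG TCA CAT CTT ATG GAG AAT TGA ACA TGT AAG CGA TTG TGG — ATG at 20, stop TGA at 29 → 12 nt.
Frame -3: CTA CAT TGT CAC ATC TTA TGG AGA ATT GAA CAT GTA AGC GAT TGT GGA — no ATG→stop ORF.
Forward-strand max 18 nt; reverse-strand max 12 nt. The forward strand has the longer ORF.

forward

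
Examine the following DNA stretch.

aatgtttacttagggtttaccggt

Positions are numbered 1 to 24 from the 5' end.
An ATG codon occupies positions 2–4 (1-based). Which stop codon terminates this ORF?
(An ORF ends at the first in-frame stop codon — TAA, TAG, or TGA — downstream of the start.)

Codons from position 2: ATG (2–4), TTT (5–7), ACT (8–10), TAG (11–13).
The first in-frame stop codon is TAG.

TAG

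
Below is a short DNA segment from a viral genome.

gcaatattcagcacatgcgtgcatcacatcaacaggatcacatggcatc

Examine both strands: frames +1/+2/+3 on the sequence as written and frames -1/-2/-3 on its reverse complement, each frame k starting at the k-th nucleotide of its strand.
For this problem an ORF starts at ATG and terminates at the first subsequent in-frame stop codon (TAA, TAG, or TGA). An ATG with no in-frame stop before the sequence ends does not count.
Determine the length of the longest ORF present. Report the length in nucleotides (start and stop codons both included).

Reverse complement (5'→3'): GATGCCATGTGATCCTGTTGATGTGATGCACGCATGTGCTGAATATTGC
Frame +1: GCA ATA TTC AGC ACA TGC GTG CAT CAC ATC AAC AGG ATC ACA TGG CAT — no ATG→stop ORF.
Frame +2: CAA TAT TCA GCA CAT GCG TGC ATC ACA TCA ACA GGA TCA CAT GGC ATC — no ATG→stop ORF.
Frame +3: AAT ATT CAG CAC ATG CGT GCA TCA CAT CAA CAG GAT CAC ATG GCA — no ATG→stop ORF.
Frame -1: GAT GCC ATG TGA TCC TGT TGA TGT GAT GCA CGC ATG TGC TGA ATA TTG — ATG at 7, stop TGA at 10 → 6 nt; ATG at 34, stop TGA at 40 → 9 nt.
Frame -2: ATG CCA TGT GAT CCT GTT GAT GTG ATG CAC GCA TGT GCT GAA TAT TGC — no ATG→stop ORF.
Frame -3: TGC CAT GTG ATC CTG TTG ATG TGA TGC ACG CAT GTG CTG AAT ATT — ATG at 21, stop TGA at 24 → 6 nt.
Longest: frame -1, positions 34–42, 9 nt = 3 codons = 2 aa. → 9 nucleotides.

9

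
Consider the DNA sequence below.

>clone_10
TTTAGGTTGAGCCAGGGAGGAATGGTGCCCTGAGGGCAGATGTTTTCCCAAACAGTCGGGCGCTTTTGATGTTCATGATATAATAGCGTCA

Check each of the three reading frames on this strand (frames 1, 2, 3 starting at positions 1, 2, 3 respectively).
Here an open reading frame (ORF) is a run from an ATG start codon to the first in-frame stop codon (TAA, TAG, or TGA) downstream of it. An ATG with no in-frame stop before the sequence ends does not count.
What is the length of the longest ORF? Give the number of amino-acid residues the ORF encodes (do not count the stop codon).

9

Frame 1: TTT AGG TTG AGC CAG GGA GGA ATG GTG CCC TGA GGG CAG ATG TTT TCC CAA ACA GTC GGG CGC TTT TGA TGT TCA TGA TAT AAT AGC GTC — ATG at 22, stop TGA at 31 → 12 nt; ATG at 40, stop TGA at 67 → 30 nt.
Frame 2: TTA GGT TGA GCC AGG GAG GAA TGG TGC CCT GAG GGC AGA TGT TTT CCC AAA CAG TCG GGC GCT TTT GAT GTT CAT GAT ATA ATA GCG TCA — no ATG→stop ORF.
Frame 3: TAG GTT GAG CCA GGG AGG AAT GGT GCC CTG AGG GCA GAT GTT TTC CCA AAC AGT CGG GCG CTT TTG ATG TTC ATG ATA TAA TAG CGT — ATG at 69, stop TAA at 81 → 15 nt; ATG at 75, stop TAA at 81 → 9 nt.
Longest: frame 1, positions 40–69, 30 nt = 10 codons = 9 aa. → 9 amino acids.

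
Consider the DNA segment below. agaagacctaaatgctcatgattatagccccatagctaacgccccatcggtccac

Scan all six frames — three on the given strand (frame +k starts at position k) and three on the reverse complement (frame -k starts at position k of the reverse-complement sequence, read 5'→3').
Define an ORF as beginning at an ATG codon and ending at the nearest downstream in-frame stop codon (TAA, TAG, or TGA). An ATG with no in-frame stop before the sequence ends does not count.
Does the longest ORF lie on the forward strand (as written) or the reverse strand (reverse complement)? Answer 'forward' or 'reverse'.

forward

Reverse complement (5'→3'): GTGGACCGATGGGGCGTTAGCTATGGGGCTATAATCATGAGCATTTAGGTCTTCT
Frame +1: AGA AGA CCT AAA TGC TCA TGA TTA TAG CCC CAT AGC TAA CGC CCC ATC GGT CCA — no ATG→stop ORF.
Frame +2: GAA GAC CTA AAT GCT CAT GAT TAT AGC CCC ATA GCT AAC GCC CCA TCG GTC CAC — no ATG→stop ORF.
Frame +3: AAG ACC TAA ATG CTC ATG ATT ATA GCC CCA TAG CTA ACG CCC CAT CGG TCC — ATG at 12, stop TAG at 33 → 24 nt; ATG at 18, stop TAG at 33 → 18 nt.
Frame -1: GTG GAC CGA TGG GGC GTT AGC TAT GGG GCT ATA ATC ATG AGC ATT TAG GTC TTC — ATG at 37, stop TAG at 46 → 12 nt.
Frame -2: TGG ACC GAT GGG GCG TTA GCT ATG GGG CTA TAA TCA TGA GCA TTT AGG TCT TCT — ATG at 23, stop TAA at 32 → 12 nt.
Frame -3: GGA CCG ATG GGG CGT TAG CTA TGG GGC TAT AAT CAT GAG CAT TTA GGT CTT — ATG at 9, stop TAG at 18 → 12 nt.
Forward-strand max 24 nt; reverse-strand max 12 nt. The forward strand has the longer ORF.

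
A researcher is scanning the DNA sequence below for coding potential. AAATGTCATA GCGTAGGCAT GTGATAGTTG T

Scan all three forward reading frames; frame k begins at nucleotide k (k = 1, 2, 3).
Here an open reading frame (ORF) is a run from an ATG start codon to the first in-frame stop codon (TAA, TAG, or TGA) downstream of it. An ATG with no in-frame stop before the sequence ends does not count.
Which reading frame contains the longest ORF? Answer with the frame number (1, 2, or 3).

Frame 1: AAA TGT CAT AGC GTA GGC ATG TGA TAG TTG — ATG at 19, stop TGA at 22 → 6 nt.
Frame 2: AAT GTC ATA GCG TAG GCA TGT GAT AGT TGT — no ATG→stop ORF.
Frame 3: ATG TCA TAG CGT AGG CAT GTG ATA GTT — ATG at 3, stop TAG at 9 → 9 nt.
Longest ORF is 9 nt in frame 3 (positions 3–11).

3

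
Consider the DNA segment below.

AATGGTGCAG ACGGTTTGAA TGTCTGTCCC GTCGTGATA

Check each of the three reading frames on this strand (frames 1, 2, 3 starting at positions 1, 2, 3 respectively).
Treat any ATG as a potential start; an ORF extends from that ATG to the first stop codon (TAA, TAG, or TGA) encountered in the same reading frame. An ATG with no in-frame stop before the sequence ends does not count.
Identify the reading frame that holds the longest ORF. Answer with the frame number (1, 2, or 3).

Frame 1: AAT GGT GCA GAC GGT TTG AAT GTC TGT CCC GTC GTG ATA — no ATG→stop ORF.
Frame 2: ATG GTG CAG ACG GTT TGA ATG TCT GTC CCG TCG TGA — ATG at 2, stop TGA at 17 → 18 nt; ATG at 20, stop TGA at 35 → 18 nt.
Frame 3: TGG TGC AGA CGG TTT GAA TGT CTG TCC CGT CGT GAT — no ATG→stop ORF.
Longest ORF is 18 nt in frame 2 (positions 2–19).

2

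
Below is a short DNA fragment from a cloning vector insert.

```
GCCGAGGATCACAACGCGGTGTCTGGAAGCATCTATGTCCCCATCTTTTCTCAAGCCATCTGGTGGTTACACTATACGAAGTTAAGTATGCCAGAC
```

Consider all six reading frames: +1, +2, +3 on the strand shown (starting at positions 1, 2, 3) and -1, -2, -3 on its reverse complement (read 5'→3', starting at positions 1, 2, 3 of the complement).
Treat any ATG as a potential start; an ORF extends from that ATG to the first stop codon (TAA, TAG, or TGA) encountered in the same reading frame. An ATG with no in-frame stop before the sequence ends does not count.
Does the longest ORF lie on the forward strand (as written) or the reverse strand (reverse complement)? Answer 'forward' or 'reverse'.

Reverse complement (5'→3'): GTCTGGCATACTTAACTTCGTATAGTGTAACCACCAGATGGCTTGAGAAAAGATGGGGACATAGATGCTTCCAGACACCGCGTTGTGATCCTCGGC
Frame +1: GCC GAG GAT CAC AAC GCG GTG TCT GGA AGC ATC TAT GTC CCC ATC TTT TCT CAA GCC ATC TGG TGG TTA CAC TAT ACG AAG TTA AGT ATG CCA GAC — no ATG→stop ORF.
Frame +2: CCG AGG ATC ACA ACG CGG TGT CTG GAA GCA TCT ATG TCC CCA TCT TTT CTC AAG CCA TCT GGT GGT TAC ACT ATA CGA AGT TAA GTA TGC CAG — ATG at 35, stop TAA at 83 → 51 nt.
Frame +3: CGA GGA TCA CAA CGC GGT GTC TGG AAG CAT CTA TGT CCC CAT CTT TTC TCA AGC CAT CTG GTG GTT ACA CTA TAC GAA GTT AAG TAT GCC AGA — no ATG→stop ORF.
Frame -1: GTC TGG CAT ACT TAA CTT CGT ATA GTG TAA CCA CCA GAT GGC TTG AGA AAA GAT GGG GAC ATA GAT GCT TCC AGA CAC CGC GTT GTG ATC CTC GGC — no ATG→stop ORF.
Frame -2: TCT GGC ATA CTT AAC TTC GTA TAG TGT AAC CAC CAG ATG GCT TGA GAA AAG ATG GGG ACA TAG ATG CTT CCA GAC ACC GCG TTG TGA TCC TCG — ATG at 38, stop TGA at 44 → 9 nt; ATG at 53, stop TAG at 62 → 12 nt; ATG at 65, stop TGA at 86 → 24 nt.
Frame -3: CTG GCA TAC TTA ACT TCG TAT AGT GTA ACC ACC AGA TGG CTT GAG AAA AGA TGG GGA CAT AGA TGC TTC CAG ACA CCG CGT TGT GAT CCT CGG — no ATG→stop ORF.
Forward-strand max 51 nt; reverse-strand max 24 nt. The forward strand has the longer ORF.

forward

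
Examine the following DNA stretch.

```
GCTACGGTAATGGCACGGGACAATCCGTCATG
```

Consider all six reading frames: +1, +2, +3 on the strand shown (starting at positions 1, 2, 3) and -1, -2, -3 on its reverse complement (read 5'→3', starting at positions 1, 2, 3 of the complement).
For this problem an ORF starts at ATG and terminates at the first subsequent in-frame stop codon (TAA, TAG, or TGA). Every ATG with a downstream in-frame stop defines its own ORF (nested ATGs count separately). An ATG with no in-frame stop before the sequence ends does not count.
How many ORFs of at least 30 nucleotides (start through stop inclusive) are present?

1

Reverse complement (5'→3'): CATGACGGATTGTCCCGTGCCATTACCGTAGC
Frame +1: GCT ACG GTA ATG GCA CGG GAC AAT CCG TCA — no ATG→stop ORF.
Frame +2: CTA CGG TAA TGG CAC GGG ACA ATC CGT CAT — no ATG→stop ORF.
Frame +3: TAC GGT AAT GGC ACG GGA CAA TCC GTC ATG — no ATG→stop ORF.
Frame -1: CAT GAC GGA TTG TCC CGT GCC ATT ACC GTA — no ATG→stop ORF.
Frame -2: ATG ACG GAT TGT CCC GTG CCA TTA CCG TAG — ATG at 2, stop TAG at 29 → 30 nt.
Frame -3: TGA CGG ATT GTC CCG TGC CAT TAC CGT AGC — no ATG→stop ORF.
ORFs ≥ 30 nucleotides: frame -2 2–31 (30 nucleotides). Count = 1.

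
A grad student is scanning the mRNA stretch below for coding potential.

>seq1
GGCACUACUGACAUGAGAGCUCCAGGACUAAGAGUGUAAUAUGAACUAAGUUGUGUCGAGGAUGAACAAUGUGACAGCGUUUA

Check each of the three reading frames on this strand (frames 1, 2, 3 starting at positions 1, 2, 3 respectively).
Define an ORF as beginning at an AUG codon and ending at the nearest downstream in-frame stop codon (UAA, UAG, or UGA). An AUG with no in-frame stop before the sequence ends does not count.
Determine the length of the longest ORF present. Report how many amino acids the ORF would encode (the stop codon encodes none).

Frame 1: GGC ACU ACU GAC AUG AGA GCU CCA GGA CUA AGA GUG UAA UAU GAA CUA AGU UGU GUC GAG GAU GAA CAA UGU GAC AGC GUU — AUG at 13, stop UAA at 37 → 27 nt.
Frame 2: GCA CUA CUG ACA UGA GAG CUC CAG GAC UAA GAG UGU AAU AUG AAC UAA GUU GUG UCG AGG AUG AAC AAU GUG ACA GCG UUU — AUG at 41, stop UAA at 47 → 9 nt.
Frame 3: CAC UAC UGA CAU GAG AGC UCC AGG ACU AAG AGU GUA AUA UGA ACU AAG UUG UGU CGA GGA UGA ACA AUG UGA CAG CGU UUA — AUG at 69, stop UGA at 72 → 6 nt.
Longest: frame 1, positions 13–39, 27 nt = 9 codons = 8 aa. → 8 amino acids.

8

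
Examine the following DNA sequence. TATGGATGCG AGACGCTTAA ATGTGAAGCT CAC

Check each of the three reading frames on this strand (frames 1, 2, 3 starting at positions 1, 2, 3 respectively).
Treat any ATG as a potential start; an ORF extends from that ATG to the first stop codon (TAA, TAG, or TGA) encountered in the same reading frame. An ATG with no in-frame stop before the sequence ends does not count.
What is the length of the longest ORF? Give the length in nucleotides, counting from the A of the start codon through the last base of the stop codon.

15

Frame 1: TAT GGA TGC GAG ACG CTT AAA TGT GAA GCT CAC — no ATG→stop ORF.
Frame 2: ATG GAT GCG AGA CGC TTA AAT GTG AAG CTC — no ATG→stop ORF.
Frame 3: TGG ATG CGA GAC GCT TAA ATG TGA AGC TCA — ATG at 6, stop TAA at 18 → 15 nt; ATG at 21, stop TGA at 24 → 6 nt.
Longest: frame 3, positions 6–20, 15 nt = 5 codons = 4 aa. → 15 nucleotides.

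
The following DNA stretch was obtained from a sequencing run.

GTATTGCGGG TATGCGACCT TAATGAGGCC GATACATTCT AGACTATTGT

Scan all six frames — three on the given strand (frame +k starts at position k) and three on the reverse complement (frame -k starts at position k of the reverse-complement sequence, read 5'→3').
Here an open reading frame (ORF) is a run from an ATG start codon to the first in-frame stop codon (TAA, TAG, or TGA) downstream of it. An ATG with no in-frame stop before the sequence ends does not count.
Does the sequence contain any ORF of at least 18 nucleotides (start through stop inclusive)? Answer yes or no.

yes

Reverse complement (5'→3'): ACAATAGTCTAGAATGTATCGGCCTCATTAAGGTCGCATACCCGCAATAC
Frame +1: GTA TTG CGG GTA TGC GAC CTT AAT GAG GCC GAT ACA TTC TAG ACT ATT — no ATG→stop ORF.
Frame +2: TAT TGC GGG TAT GCG ACC TTA ATG AGG CCG ATA CAT TCT AGA CTA TTG — no ATG→stop ORF.
Frame +3: ATT GCG GGT ATG CGA CCT TAA TGA GGC CGA TAC ATT CTA GAC TAT TGT — ATG at 12, stop TAA at 21 → 12 nt.
Frame -1: ACA ATA GTC TAG AAT GTA TCG GCC TCA TTA AGG TCG CAT ACC CGC AAT — no ATG→stop ORF.
Frame -2: CAA TAG TCT AGA ATG TAT CGG CCT CAT TAA GGT CGC ATA CCC GCA ATA — ATG at 14, stop TAA at 29 → 18 nt.
Frame -3: AAT AGT CTA GAA TGT ATC GGC CTC ATT AAG GTC GCA TAC CCG CAA TAC — no ATG→stop ORF.
Frame -2 has an ORF of 18 nucleotides (positions 14–31) ≥ 18, so yes.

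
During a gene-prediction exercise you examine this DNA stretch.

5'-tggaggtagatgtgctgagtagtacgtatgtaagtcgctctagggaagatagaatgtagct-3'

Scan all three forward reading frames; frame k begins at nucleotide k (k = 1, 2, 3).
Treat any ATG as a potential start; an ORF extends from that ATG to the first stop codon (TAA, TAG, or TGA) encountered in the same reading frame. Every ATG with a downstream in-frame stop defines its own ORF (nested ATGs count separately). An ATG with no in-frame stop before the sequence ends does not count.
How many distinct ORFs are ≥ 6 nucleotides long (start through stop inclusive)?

Frame 1: TGG AGG TAG ATG TGC TGA GTA GTA CGT ATG TAA GTC GCT CTA GGG AAG ATA GAA TGT AGC — ATG at 10, stop TGA at 16 → 9 nt; ATG at 28, stop TAA at 31 → 6 nt.
Frame 2: GGA GGT AGA TGT GCT GAG TAG TAC GTA TGT AAG TCG CTC TAG GGA AGA TAG AAT GTA GCT — no ATG→stop ORF.
Frame 3: GAG GTA GAT GTG CTG AGT AGT ACG TAT GTA AGT CGC TCT AGG GAA GAT AGA ATG TAG — ATG at 54, stop TAG at 57 → 6 nt.
ORFs ≥ 6 nucleotides: frame 1 10–18 (9 nucleotides), frame 1 28–33 (6 nucleotides), frame 3 54–59 (6 nucleotides). Count = 3.

3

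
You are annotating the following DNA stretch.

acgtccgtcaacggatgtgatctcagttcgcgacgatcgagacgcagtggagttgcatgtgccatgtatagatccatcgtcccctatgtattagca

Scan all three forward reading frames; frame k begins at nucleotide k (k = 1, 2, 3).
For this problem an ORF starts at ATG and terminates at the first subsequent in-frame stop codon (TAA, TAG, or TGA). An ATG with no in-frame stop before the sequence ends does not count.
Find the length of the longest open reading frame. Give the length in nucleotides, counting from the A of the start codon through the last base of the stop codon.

15

Frame 1: ACG TCC GTC AAC GGA TGT GAT CTC AGT TCG CGA CGA TCG AGA CGC AGT GGA GTT GCA TGT GCC ATG TAT AGA TCC ATC GTC CCC TAT GTA TTA GCA — no ATG→stop ORF.
Frame 2: CGT CCG TCA ACG GAT GTG ATC TCA GTT CGC GAC GAT CGA GAC GCA GTG GAG TTG CAT GTG CCA TGT ATA GAT CCA TCG TCC CCT ATG TAT TAG — ATG at 86, stop TAG at 92 → 9 nt.
Frame 3: GTC CGT CAA CGG ATG TGA TCT CAG TTC GCG ACG ATC GAG ACG CAG TGG AGT TGC ATG TGC CAT GTA TAG ATC CAT CGT CCC CTA TGT ATT AGC — ATG at 15, stop TGA at 18 → 6 nt; ATG at 57, stop TAG at 69 → 15 nt.
Longest: frame 3, positions 57–71, 15 nt = 5 codons = 4 aa. → 15 nucleotides.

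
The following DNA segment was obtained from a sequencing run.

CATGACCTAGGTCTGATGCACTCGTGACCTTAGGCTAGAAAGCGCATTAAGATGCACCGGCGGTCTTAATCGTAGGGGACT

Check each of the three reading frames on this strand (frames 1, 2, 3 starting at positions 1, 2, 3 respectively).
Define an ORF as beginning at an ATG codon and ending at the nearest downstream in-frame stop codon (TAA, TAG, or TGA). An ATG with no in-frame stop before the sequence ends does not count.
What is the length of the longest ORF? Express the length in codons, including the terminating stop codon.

Frame 1: CAT GAC CTA GGT CTG ATG CAC TCG TGA CCT TAG GCT AGA AAG CGC ATT AAG ATG CAC CGG CGG TCT TAA TCG TAG GGG ACT — ATG at 16, stop TGA at 25 → 12 nt; ATG at 52, stop TAA at 67 → 18 nt.
Frame 2: ATG ACC TAG GTC TGA TGC ACT CGT GAC CTT AGG CTA GAA AGC GCA TTA AGA TGC ACC GGC GGT CTT AAT CGT AGG GGA — ATG at 2, stop TAG at 8 → 9 nt.
Frame 3: TGA CCT AGG TCT GAT GCA CTC GTG ACC TTA GGC TAG AAA GCG CAT TAA GAT GCA CCG GCG GTC TTA ATC GTA GGG GAC — no ATG→stop ORF.
Longest: frame 1, positions 52–69, 18 nt = 6 codons = 5 aa. → 6 codons.

6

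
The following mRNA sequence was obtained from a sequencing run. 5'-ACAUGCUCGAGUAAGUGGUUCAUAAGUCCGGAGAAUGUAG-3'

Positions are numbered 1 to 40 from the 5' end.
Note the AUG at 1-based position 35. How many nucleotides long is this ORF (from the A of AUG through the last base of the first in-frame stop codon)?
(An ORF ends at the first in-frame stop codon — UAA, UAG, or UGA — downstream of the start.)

6

Codons from position 35: AUG (35–37), UAG (38–40).
UAG is the first in-frame stop; ORF spans 35–40, 6 nucleotides.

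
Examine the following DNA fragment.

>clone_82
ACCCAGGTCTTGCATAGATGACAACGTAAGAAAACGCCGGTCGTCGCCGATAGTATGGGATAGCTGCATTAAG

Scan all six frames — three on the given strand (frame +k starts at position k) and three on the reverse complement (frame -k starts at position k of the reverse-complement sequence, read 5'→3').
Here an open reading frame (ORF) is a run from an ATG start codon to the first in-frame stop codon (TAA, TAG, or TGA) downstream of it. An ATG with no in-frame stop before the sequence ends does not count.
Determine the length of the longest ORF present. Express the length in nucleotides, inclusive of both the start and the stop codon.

12

Reverse complement (5'→3'): CTTAATGCAGCTATCCCATACTATCGGCGACGACCGGCGTTTTCTTACGTTGTCATCTATGCAAGACCTGGGT
Frame +1: ACC CAG GTC TTG CAT AGA TGA CAA CGT AAG AAA ACG CCG GTC GTC GCC GAT AGT ATG GGA TAG CTG CAT TAA — ATG at 55, stop TAG at 61 → 9 nt.
Frame +2: CCC AGG TCT TGC ATA GAT GAC AAC GTA AGA AAA CGC CGG TCG TCG CCG ATA GTA TGG GAT AGC TGC ATT AAG — no ATG→stop ORF.
Frame +3: CCA GGT CTT GCA TAG ATG ACA ACG TAA GAA AAC GCC GGT CGT CGC CGA TAG TAT GGG ATA GCT GCA TTA — ATG at 18, stop TAA at 27 → 12 nt.
Frame -1: CTT AAT GCA GCT ATC CCA TAC TAT CGG CGA CGA CCG GCG TTT TCT TAC GTT GTC ATC TAT GCA AGA CCT GGG — no ATG→stop ORF.
Frame -2: TTA ATG CAG CTA TCC CAT ACT ATC GGC GAC GAC CGG CGT TTT CTT ACG TTG TCA TCT ATG CAA GAC CTG GGT — no ATG→stop ORF.
Frame -3: TAA TGC AGC TAT CCC ATA CTA TCG GCG ACG ACC GGC GTT TTC TTA CGT TGT CAT CTA TGC AAG ACC TGG — no ATG→stop ORF.
Longest: frame +3, positions 18–29, 12 nt = 4 codons = 3 aa. → 12 nucleotides.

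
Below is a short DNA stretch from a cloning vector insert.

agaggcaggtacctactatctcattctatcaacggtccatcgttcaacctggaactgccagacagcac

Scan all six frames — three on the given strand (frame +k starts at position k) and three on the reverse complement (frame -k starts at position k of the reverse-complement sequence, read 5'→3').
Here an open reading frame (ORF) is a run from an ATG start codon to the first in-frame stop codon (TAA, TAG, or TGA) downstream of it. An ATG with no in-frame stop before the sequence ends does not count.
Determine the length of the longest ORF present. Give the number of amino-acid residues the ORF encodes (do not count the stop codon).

3

Reverse complement (5'→3'): GTGCTGTCTGGCAGTTCCAGGTTGAACGATGGACCGTTGATAGAATGAGATAGTAGGTACCTGCCTCT
Frame +1: AGA GGC AGG TAC CTA CTA TCT CAT TCT ATC AAC GGT CCA TCG TTC AAC CTG GAA CTG CCA GAC AGC — no ATG→stop ORF.
Frame +2: GAG GCA GGT ACC TAC TAT CTC ATT CTA TCA ACG GTC CAT CGT TCA ACC TGG AAC TGC CAG ACA GCA — no ATG→stop ORF.
Frame +3: AGG CAG GTA CCT ACT ATC TCA TTC TAT CAA CGG TCC ATC GTT CAA CCT GGA ACT GCC AGA CAG CAC — no ATG→stop ORF.
Frame -1: GTG CTG TCT GGC AGT TCC AGG TTG AAC GAT GGA CCG TTG ATA GAA TGA GAT AGT AGG TAC CTG CCT — no ATG→stop ORF.
Frame -2: TGC TGT CTG GCA GTT CCA GGT TGA ACG ATG GAC CGT TGA TAG AAT GAG ATA GTA GGT ACC TGC CTC — ATG at 29, stop TGA at 38 → 12 nt.
Frame -3: GCT GTC TGG CAG TTC CAG GTT GAA CGA TGG ACC GTT GAT AGA ATG AGA TAG TAG GTA CCT GCC TCT — ATG at 45, stop TAG at 51 → 9 nt.
Longest: frame -2, positions 29–40, 12 nt = 4 codons = 3 aa. → 3 amino acids.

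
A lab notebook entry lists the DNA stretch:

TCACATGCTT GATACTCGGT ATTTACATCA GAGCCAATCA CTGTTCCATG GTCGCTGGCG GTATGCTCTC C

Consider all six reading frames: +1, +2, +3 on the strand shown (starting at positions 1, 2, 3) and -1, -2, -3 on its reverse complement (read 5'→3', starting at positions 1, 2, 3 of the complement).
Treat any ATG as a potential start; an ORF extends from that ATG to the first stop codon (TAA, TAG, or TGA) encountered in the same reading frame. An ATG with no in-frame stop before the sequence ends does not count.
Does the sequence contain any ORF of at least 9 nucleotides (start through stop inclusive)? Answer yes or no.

Reverse complement (5'→3'): GGAGAGCATACCGCCAGCGACCATGGAACAGTGATTGGCTCTGATGTAAATACCGAGTATCAAGCATGTGA
Frame +1: TCA CAT GCT TGA TAC TCG GTA TTT ACA TCA GAG CCA ATC ACT GTT CCA TGG TCG CTG GCG GTA TGC TCT — no ATG→stop ORF.
Frame +2: CAC ATG CTT GAT ACT CGG TAT TTA CAT CAG AGC CAA TCA CTG TTC CAT GGT CGC TGG CGG TAT GCT CTC — no ATG→stop ORF.
Frame +3: ACA TGC TTG ATA CTC GGT ATT TAC ATC AGA GCC AAT CAC TGT TCC ATG GTC GCT GGC GGT ATG CTC TCC — no ATG→stop ORF.
Frame -1: GGA GAG CAT ACC GCC AGC GAC CAT GGA ACA GTG ATT GGC TCT GAT GTA AAT ACC GAG TAT CAA GCA TGT — no ATG→stop ORF.
Frame -2: GAG AGC ATA CCG CCA GCG ACC ATG GAA CAG TGA TTG GCT CTG ATG TAA ATA CCG AGT ATC AAG CAT GTG — ATG at 23, stop TGA at 32 → 12 nt; ATG at 44, stop TAA at 47 → 6 nt.
Frame -3: AGA GCA TAC CGC CAG CGA CCA TGG AAC AGT GAT TGG CTC TGA TGT AAA TAC CGA GTA TCA AGC ATG TGA — ATG at 66, stop TGA at 69 → 6 nt.
Frame -2 has an ORF of 12 nucleotides (positions 23–34) ≥ 9, so yes.

yes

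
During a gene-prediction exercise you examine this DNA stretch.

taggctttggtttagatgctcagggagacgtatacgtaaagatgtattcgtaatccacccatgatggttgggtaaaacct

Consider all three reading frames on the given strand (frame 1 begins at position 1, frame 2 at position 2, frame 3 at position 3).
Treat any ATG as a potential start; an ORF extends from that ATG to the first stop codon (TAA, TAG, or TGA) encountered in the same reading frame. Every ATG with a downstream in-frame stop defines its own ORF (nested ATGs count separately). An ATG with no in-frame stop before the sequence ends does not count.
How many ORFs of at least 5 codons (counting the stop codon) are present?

Frame 1: TAG GCT TTG GTT TAG ATG CTC AGG GAG ACG TAT ACG TAA AGA TGT ATT CGT AAT CCA CCC ATG ATG GTT GGG TAA AAC — ATG at 16, stop TAA at 37 → 24 nt; ATG at 61, stop TAA at 73 → 15 nt; ATG at 64, stop TAA at 73 → 12 nt.
Frame 2: AGG CTT TGG TTT AGA TGC TCA GGG AGA CGT ATA CGT AAA GAT GTA TTC GTA ATC CAC CCA TGA TGG TTG GGT AAA ACC — no ATG→stop ORF.
Frame 3: GGC TTT GGT TTA GAT GCT CAG GGA GAC GTA TAC GTA AAG ATG TAT TCG TAA TCC ACC CAT GAT GGT TGG GTA AAA CCT — ATG at 42, stop TAA at 51 → 12 nt.
ORFs ≥ 5 codons: frame 1 16–39 (8 codons), frame 1 61–75 (5 codons). Count = 2.

2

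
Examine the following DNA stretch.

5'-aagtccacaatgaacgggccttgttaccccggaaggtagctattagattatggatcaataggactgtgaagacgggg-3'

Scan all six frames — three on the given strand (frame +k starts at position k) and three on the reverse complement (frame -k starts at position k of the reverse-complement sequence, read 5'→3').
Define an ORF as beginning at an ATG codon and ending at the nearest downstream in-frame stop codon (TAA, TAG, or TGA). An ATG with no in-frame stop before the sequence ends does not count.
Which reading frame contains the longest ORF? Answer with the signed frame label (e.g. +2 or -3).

Reverse complement (5'→3'): CCCCGTCTTCACAGTCCTATTGATCCATAATCTAATAGCTACCTTCCGGGGTAACAAGGCCCGTTCATTGTGGACTT
Frame +1: AAG TCC ACA ATG AAC GGG CCT TGT TAC CCC GGA AGG TAG CTA TTA GAT TAT GGA TCA ATA GGA CTG TGA AGA CGG — ATG at 10, stop TAG at 37 → 30 nt.
Frame +2: AGT CCA CAA TGA ACG GGC CTT GTT ACC CCG GAA GGT AGC TAT TAG ATT ATG GAT CAA TAG GAC TGT GAA GAC GGG — ATG at 50, stop TAG at 59 → 12 nt.
Frame +3: GTC CAC AAT GAA CGG GCC TTG TTA CCC CGG AAG GTA GCT ATT AGA TTA TGG ATC AAT AGG ACT GTG AAG ACG GGG — no ATG→stop ORF.
Frame -1: CCC CGT CTT CAC AGT CCT ATT GAT CCA TAA TCT AAT AGC TAC CTT CCG GGG TAA CAA GGC CCG TTC ATT GTG GAC — no ATG→stop ORF.
Frame -2: CCC GTC TTC ACA GTC CTA TTG ATC CAT AAT CTA ATA GCT ACC TTC CGG GGT AAC AAG GCC CGT TCA TTG TGG ACT — no ATG→stop ORF.
Frame -3: CCG TCT TCA CAG TCC TAT TGA TCC ATA ATC TAA TAG CTA CCT TCC GGG GTA ACA AGG CCC GTT CAT TGT GGA CTT — no ATG→stop ORF.
Longest ORF is 30 nt in frame +1 (positions 10–39).

+1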